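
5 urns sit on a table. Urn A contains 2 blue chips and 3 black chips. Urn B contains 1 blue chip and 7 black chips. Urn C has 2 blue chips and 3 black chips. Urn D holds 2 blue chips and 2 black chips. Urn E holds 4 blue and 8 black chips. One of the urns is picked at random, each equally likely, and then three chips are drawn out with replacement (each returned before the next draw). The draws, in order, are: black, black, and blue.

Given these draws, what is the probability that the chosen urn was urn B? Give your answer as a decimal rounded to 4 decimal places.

0.1457

Compute the likelihood of the observed sequence for each case: P(data | urn A) = (3/5)(3/5)(2/5) = 0.144; P(data | urn B) = (7/8)(7/8)(1/8) = 0.095703; P(data | urn C) = (3/5)(3/5)(2/5) = 0.144; P(data | urn D) = (2/4)(2/4)(2/4) = 0.125; P(data | urn E) = (8/12)(8/12)(4/12) = 0.14815.
Multiplying each by its prior: 1/5 · 0.144 = 0.0288, 1/5 · 0.095703 = 0.019141, 1/5 · 0.144 = 0.0288, 1/5 · 0.125 = 0.025, 1/5 · 0.14815 = 0.02963; these sum to 0.13137.
So P(urn B | data) = (0.019141) / (0.13137) = 0.1457.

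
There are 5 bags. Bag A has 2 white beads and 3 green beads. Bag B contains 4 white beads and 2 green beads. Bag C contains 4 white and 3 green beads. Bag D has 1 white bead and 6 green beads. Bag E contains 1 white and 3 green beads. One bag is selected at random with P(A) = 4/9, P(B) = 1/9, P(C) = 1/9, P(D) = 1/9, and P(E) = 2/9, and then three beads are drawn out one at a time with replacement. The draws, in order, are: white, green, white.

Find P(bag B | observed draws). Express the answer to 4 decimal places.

Compute the likelihood of the observed sequence for each case: P(data | bag A) = (2/5)(3/5)(2/5) = 0.096; P(data | bag B) = (4/6)(2/6)(4/6) = 0.14815; P(data | bag C) = (4/7)(3/7)(4/7) = 0.13994; P(data | bag D) = (1/7)(6/7)(1/7) = 0.017493; P(data | bag E) = (1/4)(3/4)(1/4) = 0.046875.
Weighting by the prior gives 4/9 · 0.096 = 0.042667, 1/9 · 0.14815 = 0.016461, 1/9 · 0.13994 = 0.015549, 1/9 · 0.017493 = 0.0019436, 2/9 · 0.046875 = 0.010417; summing to 0.087037.
Therefore the posterior P(bag B | data) = (0.016461) / (0.087037) = 0.18913.

0.1891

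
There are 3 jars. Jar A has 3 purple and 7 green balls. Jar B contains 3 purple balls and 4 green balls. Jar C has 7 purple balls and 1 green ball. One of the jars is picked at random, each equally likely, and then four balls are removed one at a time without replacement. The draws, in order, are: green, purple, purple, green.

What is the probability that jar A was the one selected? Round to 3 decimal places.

The likelihood of the observed sequence under each hypothesis: P(data | jar A) = (7/10)(3/9)(2/8)(6/7) = 1/20; P(data | jar B) = (4/7)(3/6)(2/5)(3/4) = 3/35; P(data | jar C) = (1/8)(7/7)(6/6)(0/5) = 0.
The prior-weighted likelihoods are 1/3 · 1/20 = 1/60, 1/3 · 3/35 = 1/35, 1/3 · 0 = 0; these sum to 19/420.
By Bayes' rule, P(jar A | data) = (1/60) / (19/420) = 7/19.

0.368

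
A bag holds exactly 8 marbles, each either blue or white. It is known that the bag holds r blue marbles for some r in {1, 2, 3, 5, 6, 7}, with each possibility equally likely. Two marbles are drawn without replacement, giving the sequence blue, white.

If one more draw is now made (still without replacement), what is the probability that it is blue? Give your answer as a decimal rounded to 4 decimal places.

0.5000

Compute the likelihood of the observed sequence for each case: P(data | r = 1) = (1/8)(7/7) = 1/8; P(data | r = 2) = (2/8)(6/7) = 3/14; P(data | r = 3) = (3/8)(5/7) = 15/56; P(data | r = 5) = (5/8)(3/7) = 15/56; P(data | r = 6) = (6/8)(2/7) = 3/14; P(data | r = 7) = (7/8)(1/7) = 1/8.
The prior-weighted likelihoods are 1/6 · 1/8 = 1/48, 1/6 · 3/14 = 1/28, 1/6 · 15/56 = 5/112, 1/6 · 15/56 = 5/112, 1/6 · 3/14 = 1/28, 1/6 · 1/8 = 1/48; with total 17/84.
Normalising, the posterior is P(r = 1 | data) = 7/68, P(r = 2 | data) = 3/17, P(r = 3 | data) = 15/68, P(r = 5 | data) = 15/68, P(r = 6 | data) = 3/17, P(r = 7 | data) = 7/68.
Averaging over the posterior, P(blue next | data) = (0)(7/68) + (1/6)(3/17) + (1/3)(15/68) + (2/3)(15/68) + (5/6)(3/17) + (1)(7/68) = 1/2.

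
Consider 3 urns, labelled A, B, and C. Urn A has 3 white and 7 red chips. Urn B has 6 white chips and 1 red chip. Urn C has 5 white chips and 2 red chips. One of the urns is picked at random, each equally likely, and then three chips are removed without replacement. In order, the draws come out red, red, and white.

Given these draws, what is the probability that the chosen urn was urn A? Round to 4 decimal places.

Under each hypothesis, the probability of the observed sequence is: P(data | urn A) = (7/10)(6/9)(3/8) = 0.175; P(data | urn B) = (1/7)(0/6) = 0; P(data | urn C) = (2/7)(1/6)(5/5) = 0.047619.
The prior-weighted likelihoods are 1/3 · 0.175 = 0.058333, 1/3 · 0 = 0, 1/3 · 0.047619 = 0.015873; summing to 0.074206.
Therefore the posterior P(urn A | data) = (0.058333) / (0.074206) = 0.7861.

0.7861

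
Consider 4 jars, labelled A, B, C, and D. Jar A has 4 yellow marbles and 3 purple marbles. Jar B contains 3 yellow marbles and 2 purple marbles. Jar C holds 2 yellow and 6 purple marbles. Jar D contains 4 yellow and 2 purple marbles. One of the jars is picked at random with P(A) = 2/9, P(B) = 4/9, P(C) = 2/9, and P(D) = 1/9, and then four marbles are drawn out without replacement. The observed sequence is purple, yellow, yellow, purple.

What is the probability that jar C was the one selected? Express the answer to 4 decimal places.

Compute the likelihood of the observed sequence for each case: P(data | jar A) = (3/7)(4/6)(3/5)(2/4) = 0.085714; P(data | jar B) = (2/5)(3/4)(2/3)(1/2) = 0.1; P(data | jar C) = (6/8)(2/7)(1/6)(5/5) = 0.035714; P(data | jar D) = (2/6)(4/5)(3/4)(1/3) = 0.066667.
Multiplying each by its prior: 2/9 · 0.085714 = 0.019048, 4/9 · 0.1 = 0.044444, 2/9 · 0.035714 = 0.0079365, 1/9 · 0.066667 = 0.0074074; summing to 0.078836.
By Bayes' rule, P(jar C | data) = (0.0079365) / (0.078836) = 0.10067.

0.1007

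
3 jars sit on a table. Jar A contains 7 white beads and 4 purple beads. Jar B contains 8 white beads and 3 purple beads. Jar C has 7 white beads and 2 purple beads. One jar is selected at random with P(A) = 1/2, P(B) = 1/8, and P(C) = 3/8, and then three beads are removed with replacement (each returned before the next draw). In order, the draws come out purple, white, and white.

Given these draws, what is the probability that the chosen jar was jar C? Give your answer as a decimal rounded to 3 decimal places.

0.355

Compute the likelihood of the observed sequence for each case: P(data | jar A) = (4/11)(7/11)(7/11) = 0.14726; P(data | jar B) = (3/11)(8/11)(8/11) = 0.14425; P(data | jar C) = (2/9)(7/9)(7/9) = 0.13443.
Weighting by the prior gives 1/2 · 0.14726 = 0.073629, 1/8 · 0.14425 = 0.018032, 3/8 · 0.13443 = 0.050412; these sum to 0.14207.
So P(jar C | data) = (0.050412) / (0.14207) = 0.35483.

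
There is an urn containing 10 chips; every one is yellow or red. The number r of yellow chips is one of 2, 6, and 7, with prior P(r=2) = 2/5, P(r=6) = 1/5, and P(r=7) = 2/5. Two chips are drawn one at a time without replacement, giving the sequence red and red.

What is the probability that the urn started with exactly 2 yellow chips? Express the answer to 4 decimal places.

Under each hypothesis, the probability of the observed sequence is: P(data | r = 2) = (8/10)(7/9) = 28/45; P(data | r = 6) = (4/10)(3/9) = 2/15; P(data | r = 7) = (3/10)(2/9) = 1/15.
The prior-weighted likelihoods are 2/5 · 28/45 = 56/225, 1/5 · 2/15 = 2/75, 2/5 · 1/15 = 2/75; these sum to 68/225.
Hence P(r = 2 | data) = (56/225) / (68/225) = 14/17.

0.8235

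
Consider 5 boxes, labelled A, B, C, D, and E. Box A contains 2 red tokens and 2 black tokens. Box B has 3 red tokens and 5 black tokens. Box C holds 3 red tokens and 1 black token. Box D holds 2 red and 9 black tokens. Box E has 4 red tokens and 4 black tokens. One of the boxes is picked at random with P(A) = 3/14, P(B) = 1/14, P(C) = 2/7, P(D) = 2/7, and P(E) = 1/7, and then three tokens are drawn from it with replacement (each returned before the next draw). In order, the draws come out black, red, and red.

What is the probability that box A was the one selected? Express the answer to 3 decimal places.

The likelihood of the observed sequence under each hypothesis: P(data | box A) = (2/4)(2/4)(2/4) = 0.125; P(data | box B) = (5/8)(3/8)(3/8) = 0.087891; P(data | box C) = (1/4)(3/4)(3/4) = 0.14062; P(data | box D) = (9/11)(2/11)(2/11) = 0.027047; P(data | box E) = (4/8)(4/8)(4/8) = 0.125.
The prior-weighted likelihoods are 3/14 · 0.125 = 0.026786, 1/14 · 0.087891 = 0.0062779, 2/7 · 0.14062 = 0.040179, 2/7 · 0.027047 = 0.0077278, 1/7 · 0.125 = 0.017857; these sum to 0.098827.
Hence P(box A | data) = (0.026786) / (0.098827) = 0.27104.

0.271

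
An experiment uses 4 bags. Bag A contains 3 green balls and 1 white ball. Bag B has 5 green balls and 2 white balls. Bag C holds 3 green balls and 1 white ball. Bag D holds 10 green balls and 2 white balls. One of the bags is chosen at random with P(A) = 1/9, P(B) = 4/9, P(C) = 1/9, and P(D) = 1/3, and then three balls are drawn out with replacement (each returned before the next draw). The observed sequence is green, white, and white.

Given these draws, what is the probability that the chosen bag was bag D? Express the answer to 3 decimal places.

The likelihood of the observed sequence under each hypothesis: P(data | bag A) = (3/4)(1/4)(1/4) = 0.046875; P(data | bag B) = (5/7)(2/7)(2/7) = 0.058309; P(data | bag C) = (3/4)(1/4)(1/4) = 0.046875; P(data | bag D) = (10/12)(2/12)(2/12) = 0.023148.
Weighting by the prior gives 1/9 · 0.046875 = 0.0052083, 4/9 · 0.058309 = 0.025915, 1/9 · 0.046875 = 0.0052083, 1/3 · 0.023148 = 0.007716; with total 0.044048.
Hence P(bag D | data) = (0.007716) / (0.044048) = 0.17517.

0.175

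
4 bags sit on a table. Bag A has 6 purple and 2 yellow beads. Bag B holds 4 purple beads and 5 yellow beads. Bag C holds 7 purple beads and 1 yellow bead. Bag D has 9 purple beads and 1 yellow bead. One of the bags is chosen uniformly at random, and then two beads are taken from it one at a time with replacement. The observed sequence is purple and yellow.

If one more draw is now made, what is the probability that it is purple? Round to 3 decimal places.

For each hypothesis, P(data | H) works out to: P(data | bag A) = (6/8)(2/8) = 0.1875; P(data | bag B) = (4/9)(5/9) = 0.24691; P(data | bag C) = (7/8)(1/8) = 0.10938; P(data | bag D) = (9/10)(1/10) = 0.09.
Weighting by the prior gives 1/4 · 0.1875 = 0.046875, 1/4 · 0.24691 = 0.061728, 1/4 · 0.10938 = 0.027344, 1/4 · 0.09 = 0.0225; summing to 0.15845.
Dividing through by the total gives posterior P(bag A | data) = 0.29584, P(bag B | data) = 0.38958, P(bag C | data) = 0.17257, P(bag D | data) = 0.142.
Averaging over the posterior, P(purple next | data) = (3/4)(0.29584) + (4/9)(0.38958) + (7/8)(0.17257) + (9/10)(0.142) = 0.67383.

0.674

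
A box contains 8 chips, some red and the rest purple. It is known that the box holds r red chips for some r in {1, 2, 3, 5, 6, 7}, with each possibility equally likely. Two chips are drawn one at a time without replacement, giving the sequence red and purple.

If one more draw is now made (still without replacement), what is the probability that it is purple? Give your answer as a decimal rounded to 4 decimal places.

Under each hypothesis, the probability of the observed sequence is: P(data | r = 1) = (1/8)(7/7) = 1/8; P(data | r = 2) = (2/8)(6/7) = 3/14; P(data | r = 3) = (3/8)(5/7) = 15/56; P(data | r = 5) = (5/8)(3/7) = 15/56; P(data | r = 6) = (6/8)(2/7) = 3/14; P(data | r = 7) = (7/8)(1/7) = 1/8.
Weighting by the prior gives 1/6 · 1/8 = 1/48, 1/6 · 3/14 = 1/28, 1/6 · 15/56 = 5/112, 1/6 · 15/56 = 5/112, 1/6 · 3/14 = 1/28, 1/6 · 1/8 = 1/48; with total 17/84.
Dividing through by the total gives posterior P(r = 1 | data) = 7/68, P(r = 2 | data) = 3/17, P(r = 3 | data) = 15/68, P(r = 5 | data) = 15/68, P(r = 6 | data) = 3/17, P(r = 7 | data) = 7/68.
Averaging over the posterior, P(purple next | data) = (1)(7/68) + (5/6)(3/17) + (2/3)(15/68) + (1/3)(15/68) + (1/6)(3/17) + (0)(7/68) = 1/2.

0.5000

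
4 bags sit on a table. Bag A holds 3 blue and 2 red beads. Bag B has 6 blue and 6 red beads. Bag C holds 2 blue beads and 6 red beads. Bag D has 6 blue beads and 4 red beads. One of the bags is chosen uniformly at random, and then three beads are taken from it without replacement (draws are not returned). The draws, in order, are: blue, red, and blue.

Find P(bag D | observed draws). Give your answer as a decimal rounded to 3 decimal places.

The likelihood of the observed sequence under each hypothesis: P(data | bag A) = (3/5)(2/4)(2/3) = 0.2; P(data | bag B) = (6/12)(6/11)(5/10) = 0.13636; P(data | bag C) = (2/8)(6/7)(1/6) = 0.035714; P(data | bag D) = (6/10)(4/9)(5/8) = 0.16667.
Multiplying each by its prior: 1/4 · 0.2 = 0.05, 1/4 · 0.13636 = 0.034091, 1/4 · 0.035714 = 0.0089286, 1/4 · 0.16667 = 0.041667; summing to 0.13469.
Therefore the posterior P(bag D | data) = (0.041667) / (0.13469) = 0.30936.

0.309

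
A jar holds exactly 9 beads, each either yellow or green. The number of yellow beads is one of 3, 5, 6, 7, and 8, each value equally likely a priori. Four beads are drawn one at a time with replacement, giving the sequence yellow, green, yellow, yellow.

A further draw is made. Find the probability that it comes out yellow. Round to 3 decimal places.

0.699

For each hypothesis, P(data | H) works out to: P(data | r = 3) = (3/9)(6/9)(3/9)(3/9) = 0.024691; P(data | r = 5) = (5/9)(4/9)(5/9)(5/9) = 0.076208; P(data | r = 6) = (6/9)(3/9)(6/9)(6/9) = 0.098765; P(data | r = 7) = (7/9)(2/9)(7/9)(7/9) = 0.10456; P(data | r = 8) = (8/9)(1/9)(8/9)(8/9) = 0.078037.
Multiplying each by its prior: 1/5 · 0.024691 = 0.0049383, 1/5 · 0.076208 = 0.015242, 1/5 · 0.098765 = 0.019753, 1/5 · 0.10456 = 0.020911, 1/5 · 0.078037 = 0.015607; these sum to 0.076452.
Normalising, the posterior is P(r = 3 | data) = 0.064593, P(r = 5 | data) = 0.19936, P(r = 6 | data) = 0.25837, P(r = 7 | data) = 0.27352, P(r = 8 | data) = 0.20415.
Averaging over the posterior, P(yellow next | data) = (1/3)(0.064593) + (5/9)(0.19936) + (2/3)(0.25837) + (7/9)(0.27352) + (8/9)(0.20415) = 0.69874.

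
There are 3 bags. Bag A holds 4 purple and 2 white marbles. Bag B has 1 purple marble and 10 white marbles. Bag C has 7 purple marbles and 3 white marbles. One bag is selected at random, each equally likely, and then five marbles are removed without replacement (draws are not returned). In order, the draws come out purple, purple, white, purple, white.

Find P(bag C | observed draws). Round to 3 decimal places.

0.385

For each hypothesis, P(data | H) works out to: P(data | bag A) = (4/6)(3/5)(2/4)(2/3)(1/2) = 1/15; P(data | bag B) = (1/11)(0/10) = 0; P(data | bag C) = (7/10)(6/9)(3/8)(5/7)(2/6) = 1/24.
The prior-weighted likelihoods are 1/3 · 1/15 = 1/45, 1/3 · 0 = 0, 1/3 · 1/24 = 1/72; these sum to 13/360.
So P(bag C | data) = (1/72) / (13/360) = 5/13.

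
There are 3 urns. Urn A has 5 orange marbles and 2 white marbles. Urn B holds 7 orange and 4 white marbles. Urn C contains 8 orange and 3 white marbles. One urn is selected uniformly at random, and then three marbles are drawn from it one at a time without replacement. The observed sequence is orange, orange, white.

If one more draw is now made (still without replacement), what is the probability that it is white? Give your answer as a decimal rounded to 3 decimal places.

0.290

For each hypothesis, P(data | H) works out to: P(data | urn A) = (5/7)(4/6)(2/5) = 4/21; P(data | urn B) = (7/11)(6/10)(4/9) = 28/165; P(data | urn C) = (8/11)(7/10)(3/9) = 28/165.
Weighting by the prior gives 1/3 · 4/21 = 4/63, 1/3 · 28/165 = 28/495, 1/3 · 28/165 = 28/495; these sum to 68/385.
Dividing through by the total gives posterior P(urn A | data) = 0.35948, P(urn B | data) = 0.32026, P(urn C | data) = 0.32026.
So P(white next | data) = Σ P(white next | H) P(H | data) = (1/4)(0.35948) + (3/8)(0.32026) + (1/4)(0.32026) = 0.29003.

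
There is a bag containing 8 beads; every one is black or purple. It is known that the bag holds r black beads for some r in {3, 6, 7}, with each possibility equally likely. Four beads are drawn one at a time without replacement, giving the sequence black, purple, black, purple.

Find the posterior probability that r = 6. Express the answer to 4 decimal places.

0.3333

The likelihood of the observed sequence under each hypothesis: P(data | r = 3) = (3/8)(5/7)(2/6)(4/5) = 1/14; P(data | r = 6) = (6/8)(2/7)(5/6)(1/5) = 1/28; P(data | r = 7) = (7/8)(1/7)(6/6)(0/5) = 0.
Weighting by the prior gives 1/3 · 1/14 = 1/42, 1/3 · 1/28 = 1/84, 1/3 · 0 = 0; summing to 1/28.
So P(r = 6 | data) = (1/84) / (1/28) = 1/3.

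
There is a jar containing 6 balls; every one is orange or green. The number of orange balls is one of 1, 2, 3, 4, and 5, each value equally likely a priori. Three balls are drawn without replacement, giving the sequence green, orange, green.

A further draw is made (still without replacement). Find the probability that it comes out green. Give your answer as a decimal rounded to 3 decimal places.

0.600

Compute the likelihood of the observed sequence for each case: P(data | r = 1) = (5/6)(1/5)(4/4) = 1/6; P(data | r = 2) = (4/6)(2/5)(3/4) = 1/5; P(data | r = 3) = (3/6)(3/5)(2/4) = 3/20; P(data | r = 4) = (2/6)(4/5)(1/4) = 1/15; P(data | r = 5) = (1/6)(5/5)(0/4) = 0.
Weighting by the prior gives 1/5 · 1/6 = 1/30, 1/5 · 1/5 = 1/25, 1/5 · 3/20 = 3/100, 1/5 · 1/15 = 1/75, 1/5 · 0 = 0; summing to 7/60.
Dividing through by the total gives posterior P(r = 1 | data) = 2/7, P(r = 2 | data) = 12/35, P(r = 3 | data) = 9/35, P(r = 4 | data) = 4/35, P(r = 5 | data) = 0.
So P(green next | data) = Σ P(green next | H) P(H | data) = (1)(2/7) + (2/3)(12/35) + (1/3)(9/35) + (0)(4/35) = 3/5.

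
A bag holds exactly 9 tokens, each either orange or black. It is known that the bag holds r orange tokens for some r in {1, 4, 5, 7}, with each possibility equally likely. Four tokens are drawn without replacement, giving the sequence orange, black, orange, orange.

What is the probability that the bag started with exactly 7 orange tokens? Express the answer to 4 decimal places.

0.5385

For each hypothesis, P(data | H) works out to: P(data | r = 1) = (1/9)(8/8)(0/7) = 0; P(data | r = 4) = (4/9)(5/8)(3/7)(2/6) = 0.039683; P(data | r = 5) = (5/9)(4/8)(4/7)(3/6) = 0.079365; P(data | r = 7) = (7/9)(2/8)(6/7)(5/6) = 0.13889.
Multiplying each by its prior: 1/4 · 0 = 0, 1/4 · 0.039683 = 0.0099206, 1/4 · 0.079365 = 0.019841, 1/4 · 0.13889 = 0.034722; these sum to 0.064484.
By Bayes' rule, P(r = 7 | data) = (0.034722) / (0.064484) = 0.53846.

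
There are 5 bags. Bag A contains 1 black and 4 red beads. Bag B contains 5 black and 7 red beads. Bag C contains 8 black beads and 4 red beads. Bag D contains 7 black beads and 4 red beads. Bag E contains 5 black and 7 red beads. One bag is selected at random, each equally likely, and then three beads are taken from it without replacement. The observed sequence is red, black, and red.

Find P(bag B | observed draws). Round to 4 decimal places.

For each hypothesis, P(data | H) works out to: P(data | bag A) = (4/5)(1/4)(3/3) = 0.2; P(data | bag B) = (7/12)(5/11)(6/10) = 0.15909; P(data | bag C) = (4/12)(8/11)(3/10) = 0.072727; P(data | bag D) = (4/11)(7/10)(3/9) = 0.084848; P(data | bag E) = (7/12)(5/11)(6/10) = 0.15909.
The prior-weighted likelihoods are 1/5 · 0.2 = 0.04, 1/5 · 0.15909 = 0.031818, 1/5 · 0.072727 = 0.014545, 1/5 · 0.084848 = 0.01697, 1/5 · 0.15909 = 0.031818; with total 0.13515.
Therefore the posterior P(bag B | data) = (0.031818) / (0.13515) = 0.23543.

0.2354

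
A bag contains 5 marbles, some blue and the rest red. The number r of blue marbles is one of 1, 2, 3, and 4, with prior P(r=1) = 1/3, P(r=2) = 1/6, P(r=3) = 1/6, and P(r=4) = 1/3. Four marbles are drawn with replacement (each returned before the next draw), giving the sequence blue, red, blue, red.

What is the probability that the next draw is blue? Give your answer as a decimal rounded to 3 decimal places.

Under each hypothesis, the probability of the observed sequence is: P(data | r = 1) = (1/5)(4/5)(1/5)(4/5) = 0.0256; P(data | r = 2) = (2/5)(3/5)(2/5)(3/5) = 0.0576; P(data | r = 3) = (3/5)(2/5)(3/5)(2/5) = 0.0576; P(data | r = 4) = (4/5)(1/5)(4/5)(1/5) = 0.0256.
Multiplying each by its prior: 1/3 · 0.0256 = 0.0085333, 1/6 · 0.0576 = 0.0096, 1/6 · 0.0576 = 0.0096, 1/3 · 0.0256 = 0.0085333; these sum to 0.036267.
Normalising, the posterior is P(r = 1 | data) = 0.23529, P(r = 2 | data) = 0.26471, P(r = 3 | data) = 0.26471, P(r = 4 | data) = 0.23529.
So P(blue next | data) = Σ P(blue next | H) P(H | data) = (1/5)(0.23529) + (2/5)(0.26471) + (3/5)(0.26471) + (4/5)(0.23529) = 0.5.

0.500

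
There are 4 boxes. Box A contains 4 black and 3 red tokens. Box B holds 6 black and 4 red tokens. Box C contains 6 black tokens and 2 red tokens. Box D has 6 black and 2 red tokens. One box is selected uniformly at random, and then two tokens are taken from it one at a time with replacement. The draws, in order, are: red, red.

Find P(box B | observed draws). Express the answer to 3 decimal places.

0.341

The likelihood of the observed sequence under each hypothesis: P(data | box A) = (3/7)(3/7) = 0.18367; P(data | box B) = (4/10)(4/10) = 0.16; P(data | box C) = (2/8)(2/8) = 0.0625; P(data | box D) = (2/8)(2/8) = 0.0625.
The prior-weighted likelihoods are 1/4 · 0.18367 = 0.045918, 1/4 · 0.16 = 0.04, 1/4 · 0.0625 = 0.015625, 1/4 · 0.0625 = 0.015625; these sum to 0.11717.
So P(box B | data) = (0.04) / (0.11717) = 0.34139.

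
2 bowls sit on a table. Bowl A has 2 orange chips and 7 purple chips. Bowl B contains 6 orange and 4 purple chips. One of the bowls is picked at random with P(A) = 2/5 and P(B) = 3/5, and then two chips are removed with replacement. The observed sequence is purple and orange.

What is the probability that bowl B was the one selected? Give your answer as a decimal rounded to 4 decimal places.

The likelihood of the observed sequence under each hypothesis: P(data | bowl A) = (7/9)(2/9) = 0.17284; P(data | bowl B) = (4/10)(6/10) = 0.24.
Multiplying each by its prior: 2/5 · 0.17284 = 0.069136, 3/5 · 0.24 = 0.144; summing to 0.21314.
So P(bowl B | data) = (0.144) / (0.21314) = 0.67563.

0.6756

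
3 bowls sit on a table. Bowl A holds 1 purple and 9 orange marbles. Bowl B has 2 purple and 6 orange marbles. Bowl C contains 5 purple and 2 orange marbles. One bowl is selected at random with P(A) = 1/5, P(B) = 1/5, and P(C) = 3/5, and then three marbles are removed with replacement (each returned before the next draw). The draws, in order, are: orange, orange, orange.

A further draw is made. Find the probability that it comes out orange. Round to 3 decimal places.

The likelihood of the observed sequence under each hypothesis: P(data | bowl A) = (9/10)(9/10)(9/10) = 0.729; P(data | bowl B) = (6/8)(6/8)(6/8) = 0.42188; P(data | bowl C) = (2/7)(2/7)(2/7) = 0.023324.
Multiplying each by its prior: 1/5 · 0.729 = 0.1458, 1/5 · 0.42188 = 0.084375, 3/5 · 0.023324 = 0.013994; summing to 0.24417.
The posterior is then P(bowl A | data) = 0.59713, P(bowl B | data) = 0.34556, P(bowl C | data) = 0.057313.
So P(orange next | data) = Σ P(orange next | H) P(H | data) = (9/10)(0.59713) + (3/4)(0.34556) + (2/7)(0.057313) = 0.81296.

0.813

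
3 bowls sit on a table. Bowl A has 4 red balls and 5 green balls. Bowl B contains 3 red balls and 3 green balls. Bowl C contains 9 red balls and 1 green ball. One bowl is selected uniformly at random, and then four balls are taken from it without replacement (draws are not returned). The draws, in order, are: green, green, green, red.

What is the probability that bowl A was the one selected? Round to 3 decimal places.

Under each hypothesis, the probability of the observed sequence is: P(data | bowl A) = (5/9)(4/8)(3/7)(4/6) = 0.079365; P(data | bowl B) = (3/6)(2/5)(1/4)(3/3) = 0.05; P(data | bowl C) = (1/10)(0/9) = 0.
The prior-weighted likelihoods are 1/3 · 0.079365 = 0.026455, 1/3 · 0.05 = 0.016667, 1/3 · 0 = 0; with total 0.043122.
So P(bowl A | data) = (0.026455) / (0.043122) = 0.6135.

0.613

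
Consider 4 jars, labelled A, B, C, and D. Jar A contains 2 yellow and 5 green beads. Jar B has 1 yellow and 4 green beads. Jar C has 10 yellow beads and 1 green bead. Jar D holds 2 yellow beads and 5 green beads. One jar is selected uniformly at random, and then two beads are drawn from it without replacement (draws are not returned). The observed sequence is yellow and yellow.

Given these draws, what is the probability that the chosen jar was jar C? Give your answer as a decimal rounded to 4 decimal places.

0.8957

For each hypothesis, P(data | H) works out to: P(data | jar A) = (2/7)(1/6) = 1/21; P(data | jar B) = (1/5)(0/4) = 0; P(data | jar C) = (10/11)(9/10) = 9/11; P(data | jar D) = (2/7)(1/6) = 1/21.
Weighting by the prior gives 1/4 · 1/21 = 1/84, 1/4 · 0 = 0, 1/4 · 9/11 = 9/44, 1/4 · 1/21 = 1/84; these sum to 211/924.
By Bayes' rule, P(jar C | data) = (9/44) / (211/924) = 189/211.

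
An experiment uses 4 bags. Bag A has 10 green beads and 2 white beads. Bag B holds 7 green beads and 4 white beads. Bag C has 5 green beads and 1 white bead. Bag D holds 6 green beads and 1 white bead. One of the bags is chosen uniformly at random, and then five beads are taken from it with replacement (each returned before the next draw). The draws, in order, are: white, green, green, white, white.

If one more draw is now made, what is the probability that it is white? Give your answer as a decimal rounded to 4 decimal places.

Compute the likelihood of the observed sequence for each case: P(data | bag A) = (2/12)(10/12)(10/12)(2/12)(2/12) = 0.003215; P(data | bag B) = (4/11)(7/11)(7/11)(4/11)(4/11) = 0.019472; P(data | bag C) = (1/6)(5/6)(5/6)(1/6)(1/6) = 0.003215; P(data | bag D) = (1/7)(6/7)(6/7)(1/7)(1/7) = 0.002142.
The prior-weighted likelihoods are 1/4 · 0.003215 = 0.00080376, 1/4 · 0.019472 = 0.004868, 1/4 · 0.003215 = 0.00080376, 1/4 · 0.002142 = 0.00053549; summing to 0.007011.
The posterior is then P(bag A | data) = 0.11464, P(bag B | data) = 0.69434, P(bag C | data) = 0.11464, P(bag D | data) = 0.076378.
Averaging over the posterior, P(white next | data) = (1/6)(0.11464) + (4/11)(0.69434) + (1/6)(0.11464) + (1/7)(0.076378) = 0.30161.

0.3016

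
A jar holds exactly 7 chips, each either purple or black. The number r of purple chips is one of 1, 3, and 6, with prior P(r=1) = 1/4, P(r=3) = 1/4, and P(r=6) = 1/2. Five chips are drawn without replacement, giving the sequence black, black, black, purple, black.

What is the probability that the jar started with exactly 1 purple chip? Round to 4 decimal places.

0.8333

The likelihood of the observed sequence under each hypothesis: P(data | r = 1) = (6/7)(5/6)(4/5)(1/4)(3/3) = 1/7; P(data | r = 3) = (4/7)(3/6)(2/5)(3/4)(1/3) = 1/35; P(data | r = 6) = (1/7)(0/6) = 0.
The prior-weighted likelihoods are 1/4 · 1/7 = 1/28, 1/4 · 1/35 = 1/140, 1/2 · 0 = 0; these sum to 3/70.
So P(r = 1 | data) = (1/28) / (3/70) = 5/6.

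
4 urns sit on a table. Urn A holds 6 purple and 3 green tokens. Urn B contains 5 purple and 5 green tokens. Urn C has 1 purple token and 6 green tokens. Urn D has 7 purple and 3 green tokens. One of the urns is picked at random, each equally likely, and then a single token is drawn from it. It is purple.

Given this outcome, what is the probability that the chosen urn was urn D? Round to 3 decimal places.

Under each hypothesis, the probability of this draw is: P(data | urn A) = (6/9) = 2/3; P(data | urn B) = (5/10) = 1/2; P(data | urn C) = (1/7) = 1/7; P(data | urn D) = (7/10) = 7/10.
Multiplying each by its prior: 1/4 · 2/3 = 1/6, 1/4 · 1/2 = 1/8, 1/4 · 1/7 = 1/28, 1/4 · 7/10 = 7/40; summing to 211/420.
By Bayes' rule, P(urn D | data) = (7/40) / (211/420) = 147/422.

0.348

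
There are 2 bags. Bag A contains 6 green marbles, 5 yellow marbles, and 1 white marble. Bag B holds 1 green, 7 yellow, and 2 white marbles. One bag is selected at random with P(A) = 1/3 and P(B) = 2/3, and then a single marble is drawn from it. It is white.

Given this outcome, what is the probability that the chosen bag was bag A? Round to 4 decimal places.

The likelihood of this draw under each hypothesis: P(data | bag A) = (1/12) = 1/12; P(data | bag B) = (2/10) = 1/5.
The prior-weighted likelihoods are 1/3 · 1/12 = 1/36, 2/3 · 1/5 = 2/15; these sum to 29/180.
Therefore the posterior P(bag A | data) = (1/36) / (29/180) = 5/29.

0.1724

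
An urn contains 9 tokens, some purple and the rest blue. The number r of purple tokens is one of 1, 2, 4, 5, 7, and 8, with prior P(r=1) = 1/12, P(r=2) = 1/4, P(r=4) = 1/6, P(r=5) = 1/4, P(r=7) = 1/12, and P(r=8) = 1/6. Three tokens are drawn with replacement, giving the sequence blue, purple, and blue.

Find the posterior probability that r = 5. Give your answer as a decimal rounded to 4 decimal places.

Under each hypothesis, the probability of the observed sequence is: P(data | r = 1) = (8/9)(1/9)(8/9) = 0.087791; P(data | r = 2) = (7/9)(2/9)(7/9) = 0.13443; P(data | r = 4) = (5/9)(4/9)(5/9) = 0.13717; P(data | r = 5) = (4/9)(5/9)(4/9) = 0.10974; P(data | r = 7) = (2/9)(7/9)(2/9) = 0.038409; P(data | r = 8) = (1/9)(8/9)(1/9) = 0.010974.
Multiplying each by its prior: 1/12 · 0.087791 = 0.007316, 1/4 · 0.13443 = 0.033608, 1/6 · 0.13717 = 0.022862, 1/4 · 0.10974 = 0.027435, 1/12 · 0.038409 = 0.0032007, 1/6 · 0.010974 = 0.001829; with total 0.096251.
Hence P(r = 5 | data) = (0.027435) / (0.096251) = 0.28504.

0.2850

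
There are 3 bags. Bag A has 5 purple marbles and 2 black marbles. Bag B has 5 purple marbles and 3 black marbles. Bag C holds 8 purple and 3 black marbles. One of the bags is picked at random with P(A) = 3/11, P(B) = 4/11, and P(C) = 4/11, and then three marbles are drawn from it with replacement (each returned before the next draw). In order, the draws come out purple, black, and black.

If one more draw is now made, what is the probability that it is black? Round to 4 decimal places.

0.3242

Under each hypothesis, the probability of the observed sequence is: P(data | bag A) = (5/7)(2/7)(2/7) = 0.058309; P(data | bag B) = (5/8)(3/8)(3/8) = 0.087891; P(data | bag C) = (8/11)(3/11)(3/11) = 0.054095.
Multiplying each by its prior: 3/11 · 0.058309 = 0.015902, 4/11 · 0.087891 = 0.03196, 4/11 · 0.054095 = 0.019671; summing to 0.067533.
The posterior is then P(bag A | data) = 0.23548, P(bag B | data) = 0.47325, P(bag C | data) = 0.29127.
Averaging over the posterior, P(black next | data) = (2/7)(0.23548) + (3/8)(0.47325) + (3/11)(0.29127) = 0.32419.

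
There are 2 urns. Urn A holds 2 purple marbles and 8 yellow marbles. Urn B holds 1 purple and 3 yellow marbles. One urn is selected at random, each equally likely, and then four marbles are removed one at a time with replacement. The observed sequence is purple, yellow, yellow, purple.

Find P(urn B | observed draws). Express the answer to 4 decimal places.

For each hypothesis, P(data | H) works out to: P(data | urn A) = (2/10)(8/10)(8/10)(2/10) = 0.0256; P(data | urn B) = (1/4)(3/4)(3/4)(1/4) = 0.035156.
Weighting by the prior gives 1/2 · 0.0256 = 0.0128, 1/2 · 0.035156 = 0.017578; summing to 0.030378.
Therefore the posterior P(urn B | data) = (0.017578) / (0.030378) = 0.57864.

0.5786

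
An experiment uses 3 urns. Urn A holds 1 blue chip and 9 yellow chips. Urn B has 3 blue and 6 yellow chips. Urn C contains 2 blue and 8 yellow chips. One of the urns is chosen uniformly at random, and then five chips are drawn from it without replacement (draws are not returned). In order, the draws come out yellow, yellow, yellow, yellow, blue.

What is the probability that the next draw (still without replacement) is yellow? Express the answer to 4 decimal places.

Under each hypothesis, the probability of the observed sequence is: P(data | urn A) = (9/10)(8/9)(7/8)(6/7)(1/6) = 1/10; P(data | urn B) = (6/9)(5/8)(4/7)(3/6)(3/5) = 1/14; P(data | urn C) = (8/10)(7/9)(6/8)(5/7)(2/6) = 1/9.
The prior-weighted likelihoods are 1/3 · 1/10 = 1/30, 1/3 · 1/14 = 1/42, 1/3 · 1/9 = 1/27; these sum to 89/945.
The posterior is then P(urn A | data) = 63/178, P(urn B | data) = 45/178, P(urn C | data) = 35/89.
Averaging over the posterior, P(yellow next | data) = (1)(63/178) + (1/2)(45/178) + (4/5)(35/89) = 283/356.

0.7949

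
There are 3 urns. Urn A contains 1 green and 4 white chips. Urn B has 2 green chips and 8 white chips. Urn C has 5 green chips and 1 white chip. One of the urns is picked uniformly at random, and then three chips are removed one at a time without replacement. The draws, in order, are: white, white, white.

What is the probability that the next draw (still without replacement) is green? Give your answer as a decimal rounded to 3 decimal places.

The likelihood of the observed sequence under each hypothesis: P(data | urn A) = (4/5)(3/4)(2/3) = 2/5; P(data | urn B) = (8/10)(7/9)(6/8) = 7/15; P(data | urn C) = (1/6)(0/5) = 0.
The prior-weighted likelihoods are 1/3 · 2/5 = 2/15, 1/3 · 7/15 = 7/45, 1/3 · 0 = 0; summing to 13/45.
Dividing through by the total gives posterior P(urn A | data) = 6/13, P(urn B | data) = 7/13, P(urn C | data) = 0.
The predictive probability is P(green next | data) = (1/2)(6/13) + (2/7)(7/13) = 5/13.

0.385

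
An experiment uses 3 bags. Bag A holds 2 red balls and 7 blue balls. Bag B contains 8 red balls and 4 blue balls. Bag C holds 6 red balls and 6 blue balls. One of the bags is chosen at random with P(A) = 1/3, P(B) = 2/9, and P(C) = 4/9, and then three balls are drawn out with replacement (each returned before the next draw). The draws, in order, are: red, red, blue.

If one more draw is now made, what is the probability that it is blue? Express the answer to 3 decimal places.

0.481

Under each hypothesis, the probability of the observed sequence is: P(data | bag A) = (2/9)(2/9)(7/9) = 0.038409; P(data | bag B) = (8/12)(8/12)(4/12) = 0.14815; P(data | bag C) = (6/12)(6/12)(6/12) = 0.125.
The prior-weighted likelihoods are 1/3 · 0.038409 = 0.012803, 2/9 · 0.14815 = 0.032922, 4/9 · 0.125 = 0.055556; summing to 0.10128.
The posterior is then P(bag A | data) = 0.12641, P(bag B | data) = 0.32506, P(bag C | data) = 0.54853.
The predictive probability is P(blue next | data) = (7/9)(0.12641) + (1/3)(0.32506) + (1/2)(0.54853) = 0.48094.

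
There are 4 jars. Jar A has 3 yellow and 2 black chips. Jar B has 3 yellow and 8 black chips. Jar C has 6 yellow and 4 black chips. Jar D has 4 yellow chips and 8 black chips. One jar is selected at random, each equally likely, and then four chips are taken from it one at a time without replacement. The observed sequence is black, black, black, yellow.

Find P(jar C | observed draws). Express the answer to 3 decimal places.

Under each hypothesis, the probability of the observed sequence is: P(data | jar A) = (2/5)(1/4)(0/3) = 0; P(data | jar B) = (8/11)(7/10)(6/9)(3/8) = 0.12727; P(data | jar C) = (4/10)(3/9)(2/8)(6/7) = 0.028571; P(data | jar D) = (8/12)(7/11)(6/10)(4/9) = 0.11313.
Multiplying each by its prior: 1/4 · 0 = 0, 1/4 · 0.12727 = 0.031818, 1/4 · 0.028571 = 0.0071429, 1/4 · 0.11313 = 0.028283; these sum to 0.067244.
So P(jar C | data) = (0.0071429) / (0.067244) = 0.10622.

0.106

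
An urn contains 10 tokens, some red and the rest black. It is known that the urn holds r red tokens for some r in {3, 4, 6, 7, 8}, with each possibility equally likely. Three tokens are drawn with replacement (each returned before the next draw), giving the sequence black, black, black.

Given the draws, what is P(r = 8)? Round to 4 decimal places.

For each hypothesis, P(data | H) works out to: P(data | r = 3) = (7/10)(7/10)(7/10) = 0.343; P(data | r = 4) = (6/10)(6/10)(6/10) = 0.216; P(data | r = 6) = (4/10)(4/10)(4/10) = 0.064; P(data | r = 7) = (3/10)(3/10)(3/10) = 0.027; P(data | r = 8) = (2/10)(2/10)(2/10) = 0.008.
The prior-weighted likelihoods are 1/5 · 0.343 = 0.0686, 1/5 · 0.216 = 0.0432, 1/5 · 0.064 = 0.0128, 1/5 · 0.027 = 0.0054, 1/5 · 0.008 = 0.0016; with total 0.1316.
Hence P(r = 8 | data) = (0.0016) / (0.1316) = 0.012158.

0.0122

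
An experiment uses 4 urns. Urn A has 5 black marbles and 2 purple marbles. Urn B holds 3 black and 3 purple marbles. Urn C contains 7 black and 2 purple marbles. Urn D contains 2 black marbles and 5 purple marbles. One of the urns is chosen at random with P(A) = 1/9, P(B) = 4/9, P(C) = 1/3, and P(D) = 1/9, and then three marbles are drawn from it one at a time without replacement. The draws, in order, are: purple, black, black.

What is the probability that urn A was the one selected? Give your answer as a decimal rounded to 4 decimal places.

0.1423

Compute the likelihood of the observed sequence for each case: P(data | urn A) = (2/7)(5/6)(4/5) = 0.19048; P(data | urn B) = (3/6)(3/5)(2/4) = 0.15; P(data | urn C) = (2/9)(7/8)(6/7) = 0.16667; P(data | urn D) = (5/7)(2/6)(1/5) = 0.047619.
Multiplying each by its prior: 1/9 · 0.19048 = 0.021164, 4/9 · 0.15 = 0.066667, 1/3 · 0.16667 = 0.055556, 1/9 · 0.047619 = 0.005291; summing to 0.14868.
By Bayes' rule, P(urn A | data) = (0.021164) / (0.14868) = 0.14235.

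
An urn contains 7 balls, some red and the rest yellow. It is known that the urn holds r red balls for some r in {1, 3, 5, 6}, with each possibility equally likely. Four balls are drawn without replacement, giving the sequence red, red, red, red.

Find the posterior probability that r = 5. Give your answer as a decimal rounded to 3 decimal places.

Compute the likelihood of the observed sequence for each case: P(data | r = 1) = (1/7)(0/6) = 0; P(data | r = 3) = (3/7)(2/6)(1/5)(0/4) = 0; P(data | r = 5) = (5/7)(4/6)(3/5)(2/4) = 1/7; P(data | r = 6) = (6/7)(5/6)(4/5)(3/4) = 3/7.
The prior-weighted likelihoods are 1/4 · 0 = 0, 1/4 · 0 = 0, 1/4 · 1/7 = 1/28, 1/4 · 3/7 = 3/28; with total 1/7.
Hence P(r = 5 | data) = (1/28) / (1/7) = 1/4.

0.250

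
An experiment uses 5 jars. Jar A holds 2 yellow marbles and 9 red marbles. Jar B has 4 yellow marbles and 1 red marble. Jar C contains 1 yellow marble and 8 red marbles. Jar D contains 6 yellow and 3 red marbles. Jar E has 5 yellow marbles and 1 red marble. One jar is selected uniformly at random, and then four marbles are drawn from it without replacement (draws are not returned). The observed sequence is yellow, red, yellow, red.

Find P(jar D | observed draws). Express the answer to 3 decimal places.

0.766

Compute the likelihood of the observed sequence for each case: P(data | jar A) = (2/11)(9/10)(1/9)(8/8) = 0.018182; P(data | jar B) = (4/5)(1/4)(3/3)(0/2) = 0; P(data | jar C) = (1/9)(8/8)(0/7) = 0; P(data | jar D) = (6/9)(3/8)(5/7)(2/6) = 0.059524; P(data | jar E) = (5/6)(1/5)(4/4)(0/3) = 0.
The prior-weighted likelihoods are 1/5 · 0.018182 = 0.0036364, 1/5 · 0 = 0, 1/5 · 0 = 0, 1/5 · 0.059524 = 0.011905, 1/5 · 0 = 0; these sum to 0.015541.
Hence P(jar D | data) = (0.011905) / (0.015541) = 0.76602.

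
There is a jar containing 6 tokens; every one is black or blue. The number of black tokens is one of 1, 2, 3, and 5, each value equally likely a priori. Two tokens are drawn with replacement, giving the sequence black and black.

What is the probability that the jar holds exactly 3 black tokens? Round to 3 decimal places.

0.231

For each hypothesis, P(data | H) works out to: P(data | r = 1) = (1/6)(1/6) = 1/36; P(data | r = 2) = (2/6)(2/6) = 1/9; P(data | r = 3) = (3/6)(3/6) = 1/4; P(data | r = 5) = (5/6)(5/6) = 25/36.
Multiplying each by its prior: 1/4 · 1/36 = 1/144, 1/4 · 1/9 = 1/36, 1/4 · 1/4 = 1/16, 1/4 · 25/36 = 25/144; these sum to 13/48.
So P(r = 3 | data) = (1/16) / (13/48) = 3/13.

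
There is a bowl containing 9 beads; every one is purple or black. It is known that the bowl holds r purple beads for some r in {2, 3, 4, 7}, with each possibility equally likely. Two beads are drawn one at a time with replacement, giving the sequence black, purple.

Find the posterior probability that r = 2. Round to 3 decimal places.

Compute the likelihood of the observed sequence for each case: P(data | r = 2) = (7/9)(2/9) = 14/81; P(data | r = 3) = (6/9)(3/9) = 2/9; P(data | r = 4) = (5/9)(4/9) = 20/81; P(data | r = 7) = (2/9)(7/9) = 14/81.
Multiplying each by its prior: 1/4 · 14/81 = 7/162, 1/4 · 2/9 = 1/18, 1/4 · 20/81 = 5/81, 1/4 · 14/81 = 7/162; with total 11/54.
Therefore the posterior P(r = 2 | data) = (7/162) / (11/54) = 7/33.

0.212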